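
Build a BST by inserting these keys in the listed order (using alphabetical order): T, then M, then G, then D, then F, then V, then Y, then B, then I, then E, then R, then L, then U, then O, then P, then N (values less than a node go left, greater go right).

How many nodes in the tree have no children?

T: root
M: left child of T (depth 1)
G: left child of M (depth 2)
D: left child of G (depth 3)
F: right child of D (depth 4)
V: right child of T (depth 1)
Y: right child of V (depth 2)
B: left child of D (depth 4)
I: right child of G (depth 3)
E: left child of F (depth 5)
R: right child of M (depth 2)
L: right child of I (depth 4)
U: left child of V (depth 2)
O: left child of R (depth 3)
P: right child of O (depth 4)
N: left child of O (depth 4)

Leaves: B, E, L, N, P, U, Y — 7 in total.

7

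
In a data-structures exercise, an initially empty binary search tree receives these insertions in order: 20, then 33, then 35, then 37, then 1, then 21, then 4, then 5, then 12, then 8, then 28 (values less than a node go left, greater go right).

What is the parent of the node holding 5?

Insert 20: tree is empty, so 20 becomes the root.
Insert 33: 33 > 20 → go right. Place as right child of 20.
Insert 35: 35 > 20 → go right; 35 > 33 → go right. Place as right child of 33.
Insert 37: 37 > 20 → go right; 37 > 33 → go right; 37 > 35 → go right. Place as right child of 35.
Insert 1: 1 < 20 → go left. Place as left child of 20.
Insert 21: 21 > 20 → go right; 21 < 33 → go left. Place as left child of 33.
Insert 4: 4 < 20 → go left; 4 > 1 → go right. Place as right child of 1.
Insert 5: 5 < 20 → go left; 5 > 1 → go right; 5 > 4 → go right. Place as right child of 4.
Insert 12: 12 < 20 → go left; 12 > 1 → go right; 12 > 4 → go right; 12 > 5 → go right. Place as right child of 5.
Insert 8: 8 < 20 → go left; 8 > 1 → go right; 8 > 4 → go right; 8 > 5 → go right; 8 < 12 → go left. Place as left child of 12.
Insert 28: 28 > 20 → go right; 28 < 33 → go left; 28 > 21 → go right. Place as right child of 21.

4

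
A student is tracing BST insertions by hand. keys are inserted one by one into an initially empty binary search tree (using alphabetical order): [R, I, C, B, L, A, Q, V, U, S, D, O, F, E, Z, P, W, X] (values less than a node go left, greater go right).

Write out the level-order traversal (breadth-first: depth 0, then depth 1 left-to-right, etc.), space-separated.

R: root
I: left child of R (depth 1)
C: left child of I (depth 2)
B: left child of C (depth 3)
L: right child of I (depth 2)
A: left child of B (depth 4)
Q: right child of L (depth 3)
V: right child of R (depth 1)
U: left child of V (depth 2)
S: left child of U (depth 3)
D: right child of C (depth 3)
O: left child of Q (depth 4)
F: right child of D (depth 4)
E: left child of F (depth 5)
Z: right child of V (depth 2)
P: right child of O (depth 5)
W: left child of Z (depth 3)
X: right child of W (depth 4)

R I V C L U Z B D Q S W A F O X E P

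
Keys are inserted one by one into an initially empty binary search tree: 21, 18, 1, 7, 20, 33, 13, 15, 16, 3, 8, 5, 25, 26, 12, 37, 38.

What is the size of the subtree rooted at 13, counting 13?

5

Insert 21: tree is empty, so 21 becomes the root.
Insert 18: 18 < 21 → go left. Place as left child of 21.
Insert 1: 1 < 21 → go left; 1 < 18 → go left. Place as left child of 18.
Insert 7: 7 < 21 → go left; 7 < 18 → go left; 7 > 1 → go right. Place as right child of 1.
Insert 20: 20 < 21 → go left; 20 > 18 → go right. Place as right child of 18.
Insert 33: 33 > 21 → go right. Place as right child of 21.
Insert 13: 13 < 21 → go left; 13 < 18 → go left; 13 > 1 → go right; 13 > 7 → go right. Place as right child of 7.
Insert 15: 15 < 21 → go left; 15 < 18 → go left; 15 > 1 → go right; 15 > 7 → go right; 15 > 13 → go right. Place as right child of 13.
Insert 16: 16 < 21 → go left; 16 < 18 → go left; 16 > 1 → go right; 16 > 7 → go right; 16 > 13 → go right; 16 > 15 → go right. Place as right child of 15.
Insert 3: 3 < 21 → go left; 3 < 18 → go left; 3 > 1 → go right; 3 < 7 → go left. Place as left child of 7.
Insert 8: 8 < 21 → go left; 8 < 18 → go left; 8 > 1 → go right; 8 > 7 → go right; 8 < 13 → go left. Place as left child of 13.
Insert 5: 5 < 21 → go left; 5 < 18 → go left; 5 > 1 → go right; 5 < 7 → go left; 5 > 3 → go right. Place as right child of 3.
Insert 25: 25 > 21 → go right; 25 < 33 → go left. Place as left child of 33.
Insert 26: 26 > 21 → go right; 26 < 33 → go left; 26 > 25 → go right. Place as right child of 25.
Insert 12: 12 < 21 → go left; 12 < 18 → go left; 12 > 1 → go right; 12 > 7 → go right; 12 < 13 → go left; 12 > 8 → go right. Place as right child of 8.
Insert 37: 37 > 21 → go right; 37 > 33 → go right. Place as right child of 33.
Insert 38: 38 > 21 → go right; 38 > 33 → go right; 38 > 37 → go right. Place as right child of 37.

Subtree rooted at 13 contains: 13, 8, 12, 15, 16 — 5 nodes.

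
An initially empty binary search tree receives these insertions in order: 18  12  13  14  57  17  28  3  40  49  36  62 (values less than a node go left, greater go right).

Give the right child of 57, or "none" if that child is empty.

Insert 18: tree is empty, so 18 becomes the root.
Insert 12: 12 < 18 → go left. Place as left child of 18.
Insert 13: 13 < 18 → go left; 13 > 12 → go right. Place as right child of 12.
Insert 14: 14 < 18 → go left; 14 > 12 → go right; 14 > 13 → go right. Place as right child of 13.
Insert 57: 57 > 18 → go right. Place as right child of 18.
Insert 17: 17 < 18 → go left; 17 > 12 → go right; 17 > 13 → go right; 17 > 14 → go right. Place as right child of 14.
Insert 28: 28 > 18 → go right; 28 < 57 → go left. Place as left child of 57.
Insert 3: 3 < 18 → go left; 3 < 12 → go left. Place as left child of 12.
Insert 40: 40 > 18 → go right; 40 < 57 → go left; 40 > 28 → go right. Place as right child of 28.
Insert 49: 49 > 18 → go right; 49 < 57 → go left; 49 > 28 → go right; 49 > 40 → go right. Place as right child of 40.
Insert 36: 36 > 18 → go right; 36 < 57 → go left; 36 > 28 → go right; 36 < 40 → go left. Place as left child of 40.
Insert 62: 62 > 18 → go right; 62 > 57 → go right. Place as right child of 57.

62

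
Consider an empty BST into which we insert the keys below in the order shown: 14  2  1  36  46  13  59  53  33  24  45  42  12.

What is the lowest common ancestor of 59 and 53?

Insert 14: tree is empty, so 14 becomes the root.
Insert 2: 2 < 14 → go left. Place as left child of 14.
Insert 1: 1 < 14 → go left; 1 < 2 → go left. Place as left child of 2.
Insert 36: 36 > 14 → go right. Place as right child of 14.
Insert 46: 46 > 14 → go right; 46 > 36 → go right. Place as right child of 36.
Insert 13: 13 < 14 → go left; 13 > 2 → go right. Place as right child of 2.
Insert 59: 59 > 14 → go right; 59 > 36 → go right; 59 > 46 → go right. Place as right child of 46.
Insert 53: 53 > 14 → go right; 53 > 36 → go right; 53 > 46 → go right; 53 < 59 → go left. Place as left child of 59.
Insert 33: 33 > 14 → go right; 33 < 36 → go left. Place as left child of 36.
Insert 24: 24 > 14 → go right; 24 < 36 → go left; 24 < 33 → go left. Place as left child of 33.
Insert 45: 45 > 14 → go right; 45 > 36 → go right; 45 < 46 → go left. Place as left child of 46.
Insert 42: 42 > 14 → go right; 42 > 36 → go right; 42 < 46 → go left; 42 < 45 → go left. Place as left child of 45.
Insert 12: 12 < 14 → go left; 12 > 2 → go right; 12 < 13 → go left. Place as left child of 13.

Path to 59: 14 → 36 → 46 → 59
Path to 53: 14 → 36 → 46 → 59 → 53
59 lies on both paths and is an ancestor of the other node.

59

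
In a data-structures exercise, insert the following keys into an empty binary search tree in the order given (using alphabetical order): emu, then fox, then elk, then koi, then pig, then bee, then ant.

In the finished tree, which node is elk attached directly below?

emu

Resulting structure (node: left, right):
  emu: L=elk, R=fox
  fox: L=–, R=koi
  elk: L=bee, R=–
  koi: L=–, R=pig
  pig: L=–, R=–
  bee: L=ant, R=–
  ant: L=–, R=–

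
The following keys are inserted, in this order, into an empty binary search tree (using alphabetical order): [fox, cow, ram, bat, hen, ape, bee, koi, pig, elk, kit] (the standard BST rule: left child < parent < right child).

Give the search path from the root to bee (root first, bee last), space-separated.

Resulting structure (node: left, right):
  fox: L=cow, R=ram
  cow: L=bat, R=elk
  ram: L=hen, R=–
  bat: L=ape, R=bee
  hen: L=–, R=koi
  ape: L=–, R=–
  bee: L=–, R=–
  koi: L=kit, R=pig
  pig: L=–, R=–
  elk: L=–, R=–
  kit: L=–, R=–

fox cow bat bee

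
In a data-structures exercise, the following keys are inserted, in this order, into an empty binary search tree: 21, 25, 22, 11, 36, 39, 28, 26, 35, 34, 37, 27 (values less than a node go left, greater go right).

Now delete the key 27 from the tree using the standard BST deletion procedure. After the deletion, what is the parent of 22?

25

Resulting structure (node: left, right):
  21: L=11, R=25
  25: L=22, R=36
  22: L=–, R=–
  11: L=–, R=–
  36: L=28, R=39
  39: L=37, R=–
  28: L=26, R=35
  26: L=–, R=27
  35: L=34, R=–
  34: L=–, R=–
  37: L=–, R=–
  27: L=–, R=–

Delete 27 (at most one child — splice it out).
After deletion, 22's parent is 25.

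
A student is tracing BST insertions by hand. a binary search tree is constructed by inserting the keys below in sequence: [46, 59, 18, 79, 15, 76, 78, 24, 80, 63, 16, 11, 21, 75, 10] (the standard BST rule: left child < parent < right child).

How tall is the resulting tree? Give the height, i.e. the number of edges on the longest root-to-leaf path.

46: root
59: right child of 46 (depth 1)
18: left child of 46 (depth 1)
79: right child of 59 (depth 2)
15: left child of 18 (depth 2)
76: left child of 79 (depth 3)
78: right child of 76 (depth 4)
24: right child of 18 (depth 2)
80: right child of 79 (depth 3)
63: left child of 76 (depth 4)
16: right child of 15 (depth 3)
11: left child of 15 (depth 3)
21: left child of 24 (depth 3)
75: right child of 63 (depth 5)
10: left child of 11 (depth 4)

The deepest node is 75 at depth 5.

5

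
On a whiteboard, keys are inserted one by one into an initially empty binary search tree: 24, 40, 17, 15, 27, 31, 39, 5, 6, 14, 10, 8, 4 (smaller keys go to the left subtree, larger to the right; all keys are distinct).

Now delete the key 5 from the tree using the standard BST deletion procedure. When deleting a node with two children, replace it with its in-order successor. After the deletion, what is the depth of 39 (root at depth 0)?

Resulting structure (node: left, right):
  24: L=17, R=40
  40: L=27, R=–
  17: L=15, R=–
  15: L=5, R=–
  27: L=–, R=31
  31: L=–, R=39
  39: L=–, R=–
  5: L=4, R=6
  6: L=–, R=14
  14: L=10, R=–
  10: L=8, R=–
  8: L=–, R=–
  4: L=–, R=–

Delete 5 (two children — replace with in-order successor).
After deletion, path to 39: 24 → 40 → 27 → 31 → 39.

4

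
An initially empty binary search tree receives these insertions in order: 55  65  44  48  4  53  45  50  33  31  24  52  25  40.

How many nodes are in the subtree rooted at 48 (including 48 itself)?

5

55: root
65: right child of 55 (depth 1)
44: left child of 55 (depth 1)
48: right child of 44 (depth 2)
4: left child of 44 (depth 2)
53: right child of 48 (depth 3)
45: left child of 48 (depth 3)
50: left child of 53 (depth 4)
33: right child of 4 (depth 3)
31: left child of 33 (depth 4)
24: left child of 31 (depth 5)
52: right child of 50 (depth 5)
25: right child of 24 (depth 6)
40: right child of 33 (depth 4)

Subtree rooted at 48 contains: 48, 45, 53, 50, 52 — 5 nodes.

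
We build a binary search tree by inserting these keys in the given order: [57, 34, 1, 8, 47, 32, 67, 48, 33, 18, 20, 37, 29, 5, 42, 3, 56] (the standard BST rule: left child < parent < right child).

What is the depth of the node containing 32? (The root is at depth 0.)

4

57: root
34: left child of 57 (depth 1)
1: left child of 34 (depth 2)
8: right child of 1 (depth 3)
47: right child of 34 (depth 2)
32: right child of 8 (depth 4)
67: right child of 57 (depth 1)
48: right child of 47 (depth 3)
33: right child of 32 (depth 5)
18: left child of 32 (depth 5)
20: right child of 18 (depth 6)
37: left child of 47 (depth 3)
29: right child of 20 (depth 7)
5: left child of 8 (depth 4)
42: right child of 37 (depth 4)
3: left child of 5 (depth 5)
56: right child of 48 (depth 4)

Path to 32: 57 → 34 → 1 → 8 → 32, which is 4 edges.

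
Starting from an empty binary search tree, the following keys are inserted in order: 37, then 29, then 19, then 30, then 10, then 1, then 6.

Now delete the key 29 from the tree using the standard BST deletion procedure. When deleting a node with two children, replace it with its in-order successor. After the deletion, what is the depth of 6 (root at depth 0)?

5

Insert 37: tree is empty, so 37 becomes the root.
Insert 29: 29 < 37 → go left. Place as left child of 37.
Insert 19: 19 < 37 → go left; 19 < 29 → go left. Place as left child of 29.
Insert 30: 30 < 37 → go left; 30 > 29 → go right. Place as right child of 29.
Insert 10: 10 < 37 → go left; 10 < 29 → go left; 10 < 19 → go left. Place as left child of 19.
Insert 1: 1 < 37 → go left; 1 < 29 → go left; 1 < 19 → go left; 1 < 10 → go left. Place as left child of 10.
Insert 6: 6 < 37 → go left; 6 < 29 → go left; 6 < 19 → go left; 6 < 10 → go left; 6 > 1 → go right. Place as right child of 1.

Delete 29 (two children — replace with in-order successor).
After deletion, path to 6: 37 → 30 → 19 → 10 → 1 → 6.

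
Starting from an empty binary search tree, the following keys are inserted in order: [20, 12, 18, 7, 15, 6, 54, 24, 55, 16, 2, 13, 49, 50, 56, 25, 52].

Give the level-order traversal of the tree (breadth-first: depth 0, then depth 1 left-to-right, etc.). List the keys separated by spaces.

20 12 54 7 18 24 55 6 15 49 56 2 13 16 25 50 52

20: root
12: left child of 20 (depth 1)
18: right child of 12 (depth 2)
7: left child of 12 (depth 2)
15: left child of 18 (depth 3)
6: left child of 7 (depth 3)
54: right child of 20 (depth 1)
24: left child of 54 (depth 2)
55: right child of 54 (depth 2)
16: right child of 15 (depth 4)
2: left child of 6 (depth 4)
13: left child of 15 (depth 4)
49: right child of 24 (depth 3)
50: right child of 49 (depth 4)
56: right child of 55 (depth 3)
25: left child of 49 (depth 4)
52: right child of 50 (depth 5)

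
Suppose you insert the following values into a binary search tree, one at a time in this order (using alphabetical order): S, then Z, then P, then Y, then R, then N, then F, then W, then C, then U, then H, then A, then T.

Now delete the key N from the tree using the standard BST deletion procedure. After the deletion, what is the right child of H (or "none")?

none

S: root
Z: right child of S (depth 1)
P: left child of S (depth 1)
Y: left child of Z (depth 2)
R: right child of P (depth 2)
N: left child of P (depth 2)
F: left child of N (depth 3)
W: left child of Y (depth 3)
C: left child of F (depth 4)
U: left child of W (depth 4)
H: right child of F (depth 4)
A: left child of C (depth 5)
T: left child of U (depth 5)

Delete N (at most one child — splice it out).
After deletion, H's right child: none.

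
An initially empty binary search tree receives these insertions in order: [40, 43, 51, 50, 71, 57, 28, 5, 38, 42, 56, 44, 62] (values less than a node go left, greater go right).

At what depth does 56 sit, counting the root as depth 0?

Resulting structure (node: left, right):
  40: L=28, R=43
  43: L=42, R=51
  51: L=50, R=71
  50: L=44, R=–
  71: L=57, R=–
  57: L=56, R=62
  28: L=5, R=38
  5: L=–, R=–
  38: L=–, R=–
  42: L=–, R=–
  56: L=–, R=–
  44: L=–, R=–
  62: L=–, R=–

Path to 56: 40 → 43 → 51 → 71 → 57 → 56, which is 5 edges.

5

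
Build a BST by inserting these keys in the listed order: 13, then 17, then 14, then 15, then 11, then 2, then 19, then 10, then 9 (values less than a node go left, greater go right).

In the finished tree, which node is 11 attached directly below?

13

Insert 13: tree is empty, so 13 becomes the root.
Insert 17: 17 > 13 → go right. Place as right child of 13.
Insert 14: 14 > 13 → go right; 14 < 17 → go left. Place as left child of 17.
Insert 15: 15 > 13 → go right; 15 < 17 → go left; 15 > 14 → go right. Place as right child of 14.
Insert 11: 11 < 13 → go left. Place as left child of 13.
Insert 2: 2 < 13 → go left; 2 < 11 → go left. Place as left child of 11.
Insert 19: 19 > 13 → go right; 19 > 17 → go right. Place as right child of 17.
Insert 10: 10 < 13 → go left; 10 < 11 → go left; 10 > 2 → go right. Place as right child of 2.
Insert 9: 9 < 13 → go left; 9 < 11 → go left; 9 > 2 → go right; 9 < 10 → go left. Place as left child of 10.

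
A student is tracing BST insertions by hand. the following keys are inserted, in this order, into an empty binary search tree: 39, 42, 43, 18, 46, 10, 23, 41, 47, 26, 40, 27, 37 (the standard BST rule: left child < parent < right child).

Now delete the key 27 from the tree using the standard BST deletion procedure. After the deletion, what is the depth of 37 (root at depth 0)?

4

39: root
42: right child of 39 (depth 1)
43: right child of 42 (depth 2)
18: left child of 39 (depth 1)
46: right child of 43 (depth 3)
10: left child of 18 (depth 2)
23: right child of 18 (depth 2)
41: left child of 42 (depth 2)
47: right child of 46 (depth 4)
26: right child of 23 (depth 3)
40: left child of 41 (depth 3)
27: right child of 26 (depth 4)
37: right child of 27 (depth 5)

Delete 27 (at most one child — splice it out).
After deletion, path to 37: 39 → 18 → 23 → 26 → 37.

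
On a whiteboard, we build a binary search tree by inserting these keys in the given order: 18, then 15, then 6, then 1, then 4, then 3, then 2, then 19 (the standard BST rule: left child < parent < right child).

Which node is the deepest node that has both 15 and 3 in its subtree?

18: root
15: left child of 18 (depth 1)
6: left child of 15 (depth 2)
1: left child of 6 (depth 3)
4: right child of 1 (depth 4)
3: left child of 4 (depth 5)
2: left child of 3 (depth 6)
19: right child of 18 (depth 1)

Path to 15: 18 → 15
Path to 3: 18 → 15 → 6 → 1 → 4 → 3
15 lies on both paths and is an ancestor of the other node.

15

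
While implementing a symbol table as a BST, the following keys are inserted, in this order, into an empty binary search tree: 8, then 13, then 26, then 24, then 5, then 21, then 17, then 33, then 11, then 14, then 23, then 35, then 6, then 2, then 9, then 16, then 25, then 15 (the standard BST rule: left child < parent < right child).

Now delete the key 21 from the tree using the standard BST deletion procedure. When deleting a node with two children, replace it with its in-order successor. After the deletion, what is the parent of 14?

8: root
13: right child of 8 (depth 1)
26: right child of 13 (depth 2)
24: left child of 26 (depth 3)
5: left child of 8 (depth 1)
21: left child of 24 (depth 4)
17: left child of 21 (depth 5)
33: right child of 26 (depth 3)
11: left child of 13 (depth 2)
14: left child of 17 (depth 6)
23: right child of 21 (depth 5)
35: right child of 33 (depth 4)
6: right child of 5 (depth 2)
2: left child of 5 (depth 2)
9: left child of 11 (depth 3)
16: right child of 14 (depth 7)
25: right child of 24 (depth 4)
15: left child of 16 (depth 8)

Delete 21 (two children — replace with in-order successor).
After deletion, 14's parent is 17.

17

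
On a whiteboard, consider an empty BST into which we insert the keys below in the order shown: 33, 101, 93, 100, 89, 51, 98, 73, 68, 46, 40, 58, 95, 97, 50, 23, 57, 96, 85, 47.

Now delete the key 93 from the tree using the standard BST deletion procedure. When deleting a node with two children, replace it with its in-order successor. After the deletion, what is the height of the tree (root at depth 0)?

8

33: root
101: right child of 33 (depth 1)
93: left child of 101 (depth 2)
100: right child of 93 (depth 3)
89: left child of 93 (depth 3)
51: left child of 89 (depth 4)
98: left child of 100 (depth 4)
73: right child of 51 (depth 5)
68: left child of 73 (depth 6)
46: left child of 51 (depth 5)
40: left child of 46 (depth 6)
58: left child of 68 (depth 7)
95: left child of 98 (depth 5)
97: right child of 95 (depth 6)
50: right child of 46 (depth 6)
23: left child of 33 (depth 1)
57: left child of 58 (depth 8)
96: left child of 97 (depth 7)
85: right child of 73 (depth 6)
47: left child of 50 (depth 7)

Delete 93 (two children — replace with in-order successor).
After deletion, deepest node is 57 at depth 8.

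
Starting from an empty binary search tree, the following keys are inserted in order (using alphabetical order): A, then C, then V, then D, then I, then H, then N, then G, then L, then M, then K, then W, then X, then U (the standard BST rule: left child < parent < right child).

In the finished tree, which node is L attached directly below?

N

A: root
C: right child of A (depth 1)
V: right child of C (depth 2)
D: left child of V (depth 3)
I: right child of D (depth 4)
H: left child of I (depth 5)
N: right child of I (depth 5)
G: left child of H (depth 6)
L: left child of N (depth 6)
M: right child of L (depth 7)
K: left child of L (depth 7)
W: right child of V (depth 3)
X: right child of W (depth 4)
U: right child of N (depth 6)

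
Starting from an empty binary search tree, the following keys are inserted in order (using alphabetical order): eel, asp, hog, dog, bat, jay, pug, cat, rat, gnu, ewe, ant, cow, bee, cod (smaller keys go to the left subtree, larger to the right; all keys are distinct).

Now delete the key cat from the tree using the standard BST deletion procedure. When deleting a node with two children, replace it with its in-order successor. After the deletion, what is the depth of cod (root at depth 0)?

4

Resulting structure (node: left, right):
  eel: L=asp, R=hog
  asp: L=ant, R=dog
  hog: L=gnu, R=jay
  dog: L=bat, R=–
  bat: L=–, R=cat
  jay: L=–, R=pug
  pug: L=–, R=rat
  cat: L=bee, R=cow
  rat: L=–, R=–
  gnu: L=ewe, R=–
  ewe: L=–, R=–
  ant: L=–, R=–
  cow: L=cod, R=–
  bee: L=–, R=–
  cod: L=–, R=–

Delete cat (two children — replace with in-order successor).
After deletion, path to cod: eel → asp → dog → bat → cod.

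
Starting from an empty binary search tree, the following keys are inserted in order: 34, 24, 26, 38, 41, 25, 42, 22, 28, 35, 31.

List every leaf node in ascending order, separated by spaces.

22 25 31 35 42

34: root
24: left child of 34 (depth 1)
26: right child of 24 (depth 2)
38: right child of 34 (depth 1)
41: right child of 38 (depth 2)
25: left child of 26 (depth 3)
42: right child of 41 (depth 3)
22: left child of 24 (depth 2)
28: right child of 26 (depth 3)
35: left child of 38 (depth 2)
31: right child of 28 (depth 4)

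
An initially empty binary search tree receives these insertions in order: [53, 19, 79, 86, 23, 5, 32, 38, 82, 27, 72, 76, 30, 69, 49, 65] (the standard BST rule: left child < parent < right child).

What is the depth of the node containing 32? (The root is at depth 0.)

3

Resulting structure (node: left, right):
  53: L=19, R=79
  19: L=5, R=23
  79: L=72, R=86
  86: L=82, R=–
  23: L=–, R=32
  5: L=–, R=–
  32: L=27, R=38
  38: L=–, R=49
  82: L=–, R=–
  27: L=–, R=30
  72: L=69, R=76
  76: L=–, R=–
  30: L=–, R=–
  69: L=65, R=–
  49: L=–, R=–
  65: L=–, R=–

Path to 32: 53 → 19 → 23 → 32, which is 3 edges.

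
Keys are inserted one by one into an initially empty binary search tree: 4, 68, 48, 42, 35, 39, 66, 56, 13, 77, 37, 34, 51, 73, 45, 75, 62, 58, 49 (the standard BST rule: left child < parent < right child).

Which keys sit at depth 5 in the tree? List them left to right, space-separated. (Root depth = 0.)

Insert 4: tree is empty, so 4 becomes the root.
Insert 68: 68 > 4 → go right. Place as right child of 4.
Insert 48: 48 > 4 → go right; 48 < 68 → go left. Place as left child of 68.
Insert 42: 42 > 4 → go right; 42 < 68 → go left; 42 < 48 → go left. Place as left child of 48.
Insert 35: 35 > 4 → go right; 35 < 68 → go left; 35 < 48 → go left; 35 < 42 → go left. Place as left child of 42.
Insert 39: 39 > 4 → go right; 39 < 68 → go left; 39 < 48 → go left; 39 < 42 → go left; 39 > 35 → go right. Place as right child of 35.
Insert 66: 66 > 4 → go right; 66 < 68 → go left; 66 > 48 → go right. Place as right child of 48.
Insert 56: 56 > 4 → go right; 56 < 68 → go left; 56 > 48 → go right; 56 < 66 → go left. Place as left child of 66.
Insert 13: 13 > 4 → go right; 13 < 68 → go left; 13 < 48 → go left; 13 < 42 → go left; 13 < 35 → go left. Place as left child of 35.
Insert 77: 77 > 4 → go right; 77 > 68 → go right. Place as right child of 68.
Insert 37: 37 > 4 → go right; 37 < 68 → go left; 37 < 48 → go left; 37 < 42 → go left; 37 > 35 → go right; 37 < 39 → go left. Place as left child of 39.
Insert 34: 34 > 4 → go right; 34 < 68 → go left; 34 < 48 → go left; 34 < 42 → go left; 34 < 35 → go left; 34 > 13 → go right. Place as right child of 13.
Insert 51: 51 > 4 → go right; 51 < 68 → go left; 51 > 48 → go right; 51 < 66 → go left; 51 < 56 → go left. Place as left child of 56.
Insert 73: 73 > 4 → go right; 73 > 68 → go right; 73 < 77 → go left. Place as left child of 77.
Insert 45: 45 > 4 → go right; 45 < 68 → go left; 45 < 48 → go left; 45 > 42 → go right. Place as right child of 42.
Insert 75: 75 > 4 → go right; 75 > 68 → go right; 75 < 77 → go left; 75 > 73 → go right. Place as right child of 73.
Insert 62: 62 > 4 → go right; 62 < 68 → go left; 62 > 48 → go right; 62 < 66 → go left; 62 > 56 → go right. Place as right child of 56.
Insert 58: 58 > 4 → go right; 58 < 68 → go left; 58 > 48 → go right; 58 < 66 → go left; 58 > 56 → go right; 58 < 62 → go left. Place as left child of 62.
Insert 49: 49 > 4 → go right; 49 < 68 → go left; 49 > 48 → go right; 49 < 66 → go left; 49 < 56 → go left; 49 < 51 → go left. Place as left child of 51.

13 39 51 62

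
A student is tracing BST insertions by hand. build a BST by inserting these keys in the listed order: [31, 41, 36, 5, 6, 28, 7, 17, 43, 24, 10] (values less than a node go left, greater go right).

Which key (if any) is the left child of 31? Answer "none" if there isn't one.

5

31: root
41: right child of 31 (depth 1)
36: left child of 41 (depth 2)
5: left child of 31 (depth 1)
6: right child of 5 (depth 2)
28: right child of 6 (depth 3)
7: left child of 28 (depth 4)
17: right child of 7 (depth 5)
43: right child of 41 (depth 2)
24: right child of 17 (depth 6)
10: left child of 17 (depth 6)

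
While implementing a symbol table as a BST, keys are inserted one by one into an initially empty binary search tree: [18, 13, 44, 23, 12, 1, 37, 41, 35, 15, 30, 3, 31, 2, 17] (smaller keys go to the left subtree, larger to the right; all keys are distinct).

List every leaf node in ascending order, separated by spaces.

2 17 31 41

Insert 18: tree is empty, so 18 becomes the root.
Insert 13: 13 < 18 → go left. Place as left child of 18.
Insert 44: 44 > 18 → go right. Place as right child of 18.
Insert 23: 23 > 18 → go right; 23 < 44 → go left. Place as left child of 44.
Insert 12: 12 < 18 → go left; 12 < 13 → go left. Place as left child of 13.
Insert 1: 1 < 18 → go left; 1 < 13 → go left; 1 < 12 → go left. Place as left child of 12.
Insert 37: 37 > 18 → go right; 37 < 44 → go left; 37 > 23 → go right. Place as right child of 23.
Insert 41: 41 > 18 → go right; 41 < 44 → go left; 41 > 23 → go right; 41 > 37 → go right. Place as right child of 37.
Insert 35: 35 > 18 → go right; 35 < 44 → go left; 35 > 23 → go right; 35 < 37 → go left. Place as left child of 37.
Insert 15: 15 < 18 → go left; 15 > 13 → go right. Place as right child of 13.
Insert 30: 30 > 18 → go right; 30 < 44 → go left; 30 > 23 → go right; 30 < 37 → go left; 30 < 35 → go left. Place as left child of 35.
Insert 3: 3 < 18 → go left; 3 < 13 → go left; 3 < 12 → go left; 3 > 1 → go right. Place as right child of 1.
Insert 31: 31 > 18 → go right; 31 < 44 → go left; 31 > 23 → go right; 31 < 37 → go left; 31 < 35 → go left; 31 > 30 → go right. Place as right child of 30.
Insert 2: 2 < 18 → go left; 2 < 13 → go left; 2 < 12 → go left; 2 > 1 → go right; 2 < 3 → go left. Place as left child of 3.
Insert 17: 17 < 18 → go left; 17 > 13 → go right; 17 > 15 → go right. Place as right child of 15.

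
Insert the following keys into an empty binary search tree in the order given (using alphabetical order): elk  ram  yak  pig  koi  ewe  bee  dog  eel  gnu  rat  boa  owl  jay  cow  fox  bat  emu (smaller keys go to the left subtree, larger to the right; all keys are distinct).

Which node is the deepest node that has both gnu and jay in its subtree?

gnu

Insert elk: tree is empty, so elk becomes the root.
Insert ram: ram > elk → go right. Place as right child of elk.
Insert yak: yak > elk → go right; yak > ram → go right. Place as right child of ram.
Insert pig: pig > elk → go right; pig < ram → go left. Place as left child of ram.
Insert koi: koi > elk → go right; koi < ram → go left; koi < pig → go left. Place as left child of pig.
Insert ewe: ewe > elk → go right; ewe < ram → go left; ewe < pig → go left; ewe < koi → go left. Place as left child of koi.
Insert bee: bee < elk → go left. Place as left child of elk.
Insert dog: dog < elk → go left; dog > bee → go right. Place as right child of bee.
Insert eel: eel < elk → go left; eel > bee → go right; eel > dog → go right. Place as right child of dog.
Insert gnu: gnu > elk → go right; gnu < ram → go left; gnu < pig → go left; gnu < koi → go left; gnu > ewe → go right. Place as right child of ewe.
Insert rat: rat > elk → go right; rat > ram → go right; rat < yak → go left. Place as left child of yak.
Insert boa: boa < elk → go left; boa > bee → go right; boa < dog → go left. Place as left child of dog.
Insert owl: owl > elk → go right; owl < ram → go left; owl < pig → go left; owl > koi → go right. Place as right child of koi.
Insert jay: jay > elk → go right; jay < ram → go left; jay < pig → go left; jay < koi → go left; jay > ewe → go right; jay > gnu → go right. Place as right child of gnu.
Insert cow: cow < elk → go left; cow > bee → go right; cow < dog → go left; cow > boa → go right. Place as right child of boa.
Insert fox: fox > elk → go right; fox < ram → go left; fox < pig → go left; fox < koi → go left; fox > ewe → go right; fox < gnu → go left. Place as left child of gnu.
Insert bat: bat < elk → go left; bat < bee → go left. Place as left child of bee.
Insert emu: emu > elk → go right; emu < ram → go left; emu < pig → go left; emu < koi → go left; emu < ewe → go left. Place as left child of ewe.

Path to gnu: elk → ram → pig → koi → ewe → gnu
Path to jay: elk → ram → pig → koi → ewe → gnu → jay
gnu lies on both paths and is an ancestor of the other node.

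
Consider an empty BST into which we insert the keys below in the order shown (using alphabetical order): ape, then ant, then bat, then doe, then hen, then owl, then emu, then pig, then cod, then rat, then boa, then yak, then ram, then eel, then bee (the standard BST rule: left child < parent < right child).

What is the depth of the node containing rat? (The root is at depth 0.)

6

Insert ape: tree is empty, so ape becomes the root.
Insert ant: ant < ape → go left. Place as left child of ape.
Insert bat: bat > ape → go right. Place as right child of ape.
Insert doe: doe > ape → go right; doe > bat → go right. Place as right child of bat.
Insert hen: hen > ape → go right; hen > bat → go right; hen > doe → go right. Place as right child of doe.
Insert owl: owl > ape → go right; owl > bat → go right; owl > doe → go right; owl > hen → go right. Place as right child of hen.
Insert emu: emu > ape → go right; emu > bat → go right; emu > doe → go right; emu < hen → go left. Place as left child of hen.
Insert pig: pig > ape → go right; pig > bat → go right; pig > doe → go right; pig > hen → go right; pig > owl → go right. Place as right child of owl.
Insert cod: cod > ape → go right; cod > bat → go right; cod < doe → go left. Place as left child of doe.
Insert rat: rat > ape → go right; rat > bat → go right; rat > doe → go right; rat > hen → go right; rat > owl → go right; rat > pig → go right. Place as right child of pig.
Insert boa: boa > ape → go right; boa > bat → go right; boa < doe → go left; boa < cod → go left. Place as left child of cod.
Insert yak: yak > ape → go right; yak > bat → go right; yak > doe → go right; yak > hen → go right; yak > owl → go right; yak > pig → go right; yak > rat → go right. Place as right child of rat.
Insert ram: ram > ape → go right; ram > bat → go right; ram > doe → go right; ram > hen → go right; ram > owl → go right; ram > pig → go right; ram < rat → go left. Place as left child of rat.
Insert eel: eel > ape → go right; eel > bat → go right; eel > doe → go right; eel < hen → go left; eel < emu → go left. Place as left child of emu.
Insert bee: bee > ape → go right; bee > bat → go right; bee < doe → go left; bee < cod → go left; bee < boa → go left. Place as left child of boa.

Path to rat: ape → bat → doe → hen → owl → pig → rat, which is 6 edges.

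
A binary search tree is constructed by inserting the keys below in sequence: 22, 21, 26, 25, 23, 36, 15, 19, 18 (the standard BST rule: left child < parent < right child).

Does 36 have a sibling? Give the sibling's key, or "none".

25

Resulting structure (node: left, right):
  22: L=21, R=26
  21: L=15, R=–
  26: L=25, R=36
  25: L=23, R=–
  23: L=–, R=–
  36: L=–, R=–
  15: L=–, R=19
  19: L=18, R=–
  18: L=–, R=–

36's parent is 26; the other child of 26 is 25.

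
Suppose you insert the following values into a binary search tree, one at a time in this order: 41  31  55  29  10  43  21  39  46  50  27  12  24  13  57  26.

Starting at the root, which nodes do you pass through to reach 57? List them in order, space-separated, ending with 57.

41 55 57

41: root
31: left child of 41 (depth 1)
55: right child of 41 (depth 1)
29: left child of 31 (depth 2)
10: left child of 29 (depth 3)
43: left child of 55 (depth 2)
21: right child of 10 (depth 4)
39: right child of 31 (depth 2)
46: right child of 43 (depth 3)
50: right child of 46 (depth 4)
27: right child of 21 (depth 5)
12: left child of 21 (depth 5)
24: left child of 27 (depth 6)
13: right child of 12 (depth 6)
57: right child of 55 (depth 2)
26: right child of 24 (depth 7)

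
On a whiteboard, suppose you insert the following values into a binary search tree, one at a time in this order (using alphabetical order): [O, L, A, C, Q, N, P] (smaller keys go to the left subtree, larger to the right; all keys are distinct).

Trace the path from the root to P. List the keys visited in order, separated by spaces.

Resulting structure (node: left, right):
  O: L=L, R=Q
  L: L=A, R=N
  A: L=–, R=C
  C: L=–, R=–
  Q: L=P, R=–
  N: L=–, R=–
  P: L=–, R=–

O Q P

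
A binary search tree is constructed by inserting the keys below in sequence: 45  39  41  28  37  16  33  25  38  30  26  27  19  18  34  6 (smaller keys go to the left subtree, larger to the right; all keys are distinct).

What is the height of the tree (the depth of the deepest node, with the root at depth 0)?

6

Insert 45: tree is empty, so 45 becomes the root.
Insert 39: 39 < 45 → go left. Place as left child of 45.
Insert 41: 41 < 45 → go left; 41 > 39 → go right. Place as right child of 39.
Insert 28: 28 < 45 → go left; 28 < 39 → go left. Place as left child of 39.
Insert 37: 37 < 45 → go left; 37 < 39 → go left; 37 > 28 → go right. Place as right child of 28.
Insert 16: 16 < 45 → go left; 16 < 39 → go left; 16 < 28 → go left. Place as left child of 28.
Insert 33: 33 < 45 → go left; 33 < 39 → go left; 33 > 28 → go right; 33 < 37 → go left. Place as left child of 37.
Insert 25: 25 < 45 → go left; 25 < 39 → go left; 25 < 28 → go left; 25 > 16 → go right. Place as right child of 16.
Insert 38: 38 < 45 → go left; 38 < 39 → go left; 38 > 28 → go right; 38 > 37 → go right. Place as right child of 37.
Insert 30: 30 < 45 → go left; 30 < 39 → go left; 30 > 28 → go right; 30 < 37 → go left; 30 < 33 → go left. Place as left child of 33.
Insert 26: 26 < 45 → go left; 26 < 39 → go left; 26 < 28 → go left; 26 > 16 → go right; 26 > 25 → go right. Place as right child of 25.
Insert 27: 27 < 45 → go left; 27 < 39 → go left; 27 < 28 → go left; 27 > 16 → go right; 27 > 25 → go right; 27 > 26 → go right. Place as right child of 26.
Insert 19: 19 < 45 → go left; 19 < 39 → go left; 19 < 28 → go left; 19 > 16 → go right; 19 < 25 → go left. Place as left child of 25.
Insert 18: 18 < 45 → go left; 18 < 39 → go left; 18 < 28 → go left; 18 > 16 → go right; 18 < 25 → go left; 18 < 19 → go left. Place as left child of 19.
Insert 34: 34 < 45 → go left; 34 < 39 → go left; 34 > 28 → go right; 34 < 37 → go left; 34 > 33 → go right. Place as right child of 33.
Insert 6: 6 < 45 → go left; 6 < 39 → go left; 6 < 28 → go left; 6 < 16 → go left. Place as left child of 16.

The deepest node is 27 at depth 6.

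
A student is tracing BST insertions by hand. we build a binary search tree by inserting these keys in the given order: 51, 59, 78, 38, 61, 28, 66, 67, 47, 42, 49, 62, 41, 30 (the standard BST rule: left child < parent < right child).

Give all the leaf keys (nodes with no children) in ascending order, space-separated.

Insert 51: tree is empty, so 51 becomes the root.
Insert 59: 59 > 51 → go right. Place as right child of 51.
Insert 78: 78 > 51 → go right; 78 > 59 → go right. Place as right child of 59.
Insert 38: 38 < 51 → go left. Place as left child of 51.
Insert 61: 61 > 51 → go right; 61 > 59 → go right; 61 < 78 → go left. Place as left child of 78.
Insert 28: 28 < 51 → go left; 28 < 38 → go left. Place as left child of 38.
Insert 66: 66 > 51 → go right; 66 > 59 → go right; 66 < 78 → go left; 66 > 61 → go right. Place as right child of 61.
Insert 67: 67 > 51 → go right; 67 > 59 → go right; 67 < 78 → go left; 67 > 61 → go right; 67 > 66 → go right. Place as right child of 66.
Insert 47: 47 < 51 → go left; 47 > 38 → go right. Place as right child of 38.
Insert 42: 42 < 51 → go left; 42 > 38 → go right; 42 < 47 → go left. Place as left child of 47.
Insert 49: 49 < 51 → go left; 49 > 38 → go right; 49 > 47 → go right. Place as right child of 47.
Insert 62: 62 > 51 → go right; 62 > 59 → go right; 62 < 78 → go left; 62 > 61 → go right; 62 < 66 → go left. Place as left child of 66.
Insert 41: 41 < 51 → go left; 41 > 38 → go right; 41 < 47 → go left; 41 < 42 → go left. Place as left child of 42.
Insert 30: 30 < 51 → go left; 30 < 38 → go left; 30 > 28 → go right. Place as right child of 28.

30 41 49 62 67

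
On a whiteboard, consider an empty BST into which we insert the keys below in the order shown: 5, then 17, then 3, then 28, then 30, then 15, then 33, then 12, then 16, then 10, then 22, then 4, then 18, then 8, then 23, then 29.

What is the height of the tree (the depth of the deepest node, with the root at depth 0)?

5

Insert 5: tree is empty, so 5 becomes the root.
Insert 17: 17 > 5 → go right. Place as right child of 5.
Insert 3: 3 < 5 → go left. Place as left child of 5.
Insert 28: 28 > 5 → go right; 28 > 17 → go right. Place as right child of 17.
Insert 30: 30 > 5 → go right; 30 > 17 → go right; 30 > 28 → go right. Place as right child of 28.
Insert 15: 15 > 5 → go right; 15 < 17 → go left. Place as left child of 17.
Insert 33: 33 > 5 → go right; 33 > 17 → go right; 33 > 28 → go right; 33 > 30 → go right. Place as right child of 30.
Insert 12: 12 > 5 → go right; 12 < 17 → go left; 12 < 15 → go left. Place as left child of 15.
Insert 16: 16 > 5 → go right; 16 < 17 → go left; 16 > 15 → go right. Place as right child of 15.
Insert 10: 10 > 5 → go right; 10 < 17 → go left; 10 < 15 → go left; 10 < 12 → go left. Place as left child of 12.
Insert 22: 22 > 5 → go right; 22 > 17 → go right; 22 < 28 → go left. Place as left child of 28.
Insert 4: 4 < 5 → go left; 4 > 3 → go right. Place as right child of 3.
Insert 18: 18 > 5 → go right; 18 > 17 → go right; 18 < 28 → go left; 18 < 22 → go left. Place as left child of 22.
Insert 8: 8 > 5 → go right; 8 < 17 → go left; 8 < 15 → go left; 8 < 12 → go left; 8 < 10 → go left. Place as left child of 10.
Insert 23: 23 > 5 → go right; 23 > 17 → go right; 23 < 28 → go left; 23 > 22 → go right. Place as right child of 22.
Insert 29: 29 > 5 → go right; 29 > 17 → go right; 29 > 28 → go right; 29 < 30 → go left. Place as left child of 30.

The deepest node is 8 at depth 5.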